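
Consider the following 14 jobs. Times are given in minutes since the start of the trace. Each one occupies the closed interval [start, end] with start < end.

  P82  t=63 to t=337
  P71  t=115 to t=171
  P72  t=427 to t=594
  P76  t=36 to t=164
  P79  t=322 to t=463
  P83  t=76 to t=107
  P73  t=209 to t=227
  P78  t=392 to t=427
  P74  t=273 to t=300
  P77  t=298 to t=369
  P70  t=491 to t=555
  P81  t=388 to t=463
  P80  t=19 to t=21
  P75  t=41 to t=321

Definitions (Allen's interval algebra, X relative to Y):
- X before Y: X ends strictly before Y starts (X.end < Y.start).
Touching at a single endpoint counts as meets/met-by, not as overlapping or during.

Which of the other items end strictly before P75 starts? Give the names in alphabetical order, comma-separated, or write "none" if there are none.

P80

Target P75 = [t=41, t=321].
P70 [t=491, t=555] → after → no.
P71 [t=115, t=171] → during → no.
P72 [t=427, t=594] → after → no.
P73 [t=209, t=227] → during → no.
P74 [t=273, t=300] → during → no.
P76 [t=36, t=164] → overlaps → no.
P77 [t=298, t=369] → overlapped-by → no.
P78 [t=392, t=427] → after → no.
P79 [t=322, t=463] → after → no.
P80 [t=19, t=21] → before → yes.
P81 [t=388, t=463] → after → no.
P82 [t=63, t=337] → overlapped-by → no.
P83 [t=76, t=107] → during → no.
Result: P80.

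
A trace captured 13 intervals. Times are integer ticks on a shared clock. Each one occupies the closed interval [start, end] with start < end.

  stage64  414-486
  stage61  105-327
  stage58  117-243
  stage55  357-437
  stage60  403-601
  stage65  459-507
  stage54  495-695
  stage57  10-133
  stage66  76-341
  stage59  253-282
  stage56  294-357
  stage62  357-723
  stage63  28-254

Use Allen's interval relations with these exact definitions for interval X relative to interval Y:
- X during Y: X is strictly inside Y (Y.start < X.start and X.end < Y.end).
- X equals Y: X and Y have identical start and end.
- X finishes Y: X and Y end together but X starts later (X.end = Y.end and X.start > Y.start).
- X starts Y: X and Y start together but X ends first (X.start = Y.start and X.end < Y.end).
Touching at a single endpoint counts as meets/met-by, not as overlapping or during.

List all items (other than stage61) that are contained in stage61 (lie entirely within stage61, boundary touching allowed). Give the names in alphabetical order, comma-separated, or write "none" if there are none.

Target stage61 = [105, 327].
stage54 [495, 695] → after → no.
stage55 [357, 437] → after → no.
stage56 [294, 357] → overlapped-by → no.
stage57 [10, 133] → overlaps → no.
stage58 [117, 243] → during → yes.
stage59 [253, 282] → during → yes.
stage60 [403, 601] → after → no.
stage62 [357, 723] → after → no.
stage63 [28, 254] → overlaps → no.
stage64 [414, 486] → after → no.
stage65 [459, 507] → after → no.
stage66 [76, 341] → contains → no.
Result: stage58, stage59.

stage58, stage59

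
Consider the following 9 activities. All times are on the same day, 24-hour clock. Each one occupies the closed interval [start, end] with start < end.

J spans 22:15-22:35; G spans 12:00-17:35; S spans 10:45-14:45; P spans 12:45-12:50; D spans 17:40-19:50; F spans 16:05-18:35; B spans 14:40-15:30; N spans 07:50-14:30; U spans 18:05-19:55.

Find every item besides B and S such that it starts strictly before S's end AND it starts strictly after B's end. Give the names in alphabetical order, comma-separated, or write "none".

Conditions: its start is strictly before S's end (X.start < 14:45) AND its start is strictly after B's end (X.start > 15:30).
D: start 17:40 < 14:45? ✗; start 17:40 > 15:30? ✓ → no.
F: start 16:05 < 14:45? ✗; start 16:05 > 15:30? ✓ → no.
G: start 12:00 < 14:45? ✓; start 12:00 > 15:30? ✗ → no.
J: start 22:15 < 14:45? ✗; start 22:15 > 15:30? ✓ → no.
N: start 07:50 < 14:45? ✓; start 07:50 > 15:30? ✗ → no.
P: start 12:45 < 14:45? ✓; start 12:45 > 15:30? ✗ → no.
U: start 18:05 < 14:45? ✗; start 18:05 > 15:30? ✓ → no.
Result: none.

none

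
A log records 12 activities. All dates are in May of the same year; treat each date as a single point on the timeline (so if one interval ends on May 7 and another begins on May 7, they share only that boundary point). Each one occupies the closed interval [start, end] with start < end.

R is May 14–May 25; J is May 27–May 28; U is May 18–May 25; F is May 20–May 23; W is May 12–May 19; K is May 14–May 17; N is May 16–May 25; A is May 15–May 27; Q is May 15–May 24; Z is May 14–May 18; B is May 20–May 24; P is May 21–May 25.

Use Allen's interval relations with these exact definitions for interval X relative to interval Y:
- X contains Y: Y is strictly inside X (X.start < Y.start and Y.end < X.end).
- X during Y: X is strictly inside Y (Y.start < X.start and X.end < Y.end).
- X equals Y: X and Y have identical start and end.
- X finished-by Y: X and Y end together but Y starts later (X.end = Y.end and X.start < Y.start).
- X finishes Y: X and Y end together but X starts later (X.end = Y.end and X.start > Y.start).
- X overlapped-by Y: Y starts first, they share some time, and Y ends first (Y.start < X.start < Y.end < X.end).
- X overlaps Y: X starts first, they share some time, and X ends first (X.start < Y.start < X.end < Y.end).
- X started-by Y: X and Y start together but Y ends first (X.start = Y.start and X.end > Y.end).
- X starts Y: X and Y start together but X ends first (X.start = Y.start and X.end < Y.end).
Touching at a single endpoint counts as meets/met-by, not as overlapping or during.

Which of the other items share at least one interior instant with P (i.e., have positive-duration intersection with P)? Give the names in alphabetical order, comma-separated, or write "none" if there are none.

Target P = [May 21, May 25].
A [May 15, May 27] → contains → yes.
B [May 20, May 24] → overlaps → yes.
F [May 20, May 23] → overlaps → yes.
J [May 27, May 28] → after → no.
K [May 14, May 17] → before → no.
N [May 16, May 25] → finished-by → yes.
Q [May 15, May 24] → overlaps → yes.
R [May 14, May 25] → finished-by → yes.
U [May 18, May 25] → finished-by → yes.
W [May 12, May 19] → before → no.
Z [May 14, May 18] → before → no.
Result: A, B, F, N, Q, R, U.

A, B, F, N, Q, R, U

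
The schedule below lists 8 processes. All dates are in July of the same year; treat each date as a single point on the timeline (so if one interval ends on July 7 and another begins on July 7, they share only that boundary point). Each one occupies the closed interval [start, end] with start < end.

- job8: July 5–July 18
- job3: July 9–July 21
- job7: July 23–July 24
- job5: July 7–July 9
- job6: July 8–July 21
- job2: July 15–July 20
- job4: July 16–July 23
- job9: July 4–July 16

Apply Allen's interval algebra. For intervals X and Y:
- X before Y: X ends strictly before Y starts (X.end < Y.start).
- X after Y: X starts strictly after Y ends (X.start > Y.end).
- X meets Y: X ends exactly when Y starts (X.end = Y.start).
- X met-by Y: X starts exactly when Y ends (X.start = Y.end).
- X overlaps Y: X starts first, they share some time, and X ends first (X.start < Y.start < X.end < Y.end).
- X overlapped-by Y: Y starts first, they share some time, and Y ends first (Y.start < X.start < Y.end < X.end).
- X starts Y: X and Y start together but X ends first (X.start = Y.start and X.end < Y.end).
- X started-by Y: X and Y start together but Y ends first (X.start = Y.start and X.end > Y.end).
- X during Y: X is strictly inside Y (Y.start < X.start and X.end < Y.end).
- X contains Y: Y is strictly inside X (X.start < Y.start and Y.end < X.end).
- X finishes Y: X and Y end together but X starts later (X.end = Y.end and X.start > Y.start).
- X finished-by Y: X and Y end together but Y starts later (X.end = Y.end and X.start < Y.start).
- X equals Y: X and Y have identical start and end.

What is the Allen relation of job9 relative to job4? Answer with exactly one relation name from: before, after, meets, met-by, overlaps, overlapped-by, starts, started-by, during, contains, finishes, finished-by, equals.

job9 = [July 4, July 16]; job4 = [July 16, July 23].
Compare endpoints: job9.start < job4.start, job9.start < job4.end, job9.end = job4.start, job9.end < job4.end.
That pattern is 'meets'.

meets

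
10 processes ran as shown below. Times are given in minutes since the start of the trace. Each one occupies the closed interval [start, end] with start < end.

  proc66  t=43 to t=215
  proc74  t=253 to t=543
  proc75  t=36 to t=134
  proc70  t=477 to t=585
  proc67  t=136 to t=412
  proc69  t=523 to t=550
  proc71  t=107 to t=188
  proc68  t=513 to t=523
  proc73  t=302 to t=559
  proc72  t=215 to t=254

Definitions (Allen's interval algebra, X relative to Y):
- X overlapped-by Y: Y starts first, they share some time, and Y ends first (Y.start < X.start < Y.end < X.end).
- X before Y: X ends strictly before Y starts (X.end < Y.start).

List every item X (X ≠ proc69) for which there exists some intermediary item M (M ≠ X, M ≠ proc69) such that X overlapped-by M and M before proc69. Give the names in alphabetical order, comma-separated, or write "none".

Target proc69 = [t=523, t=550].
Intermediaries M with M before proc69: proc66, proc67, proc71, proc72, proc75.
Via proc66 — items with X overlapped-by proc66: proc67.
Via proc67 — items with X overlapped-by proc67: proc73, proc74.
Via proc71 — items with X overlapped-by proc71: proc67.
Via proc72 — items with X overlapped-by proc72: proc74.
Via proc75 — items with X overlapped-by proc75: proc66, proc71.
Union: proc66, proc67, proc71, proc73, proc74.

proc66, proc67, proc71, proc73, proc74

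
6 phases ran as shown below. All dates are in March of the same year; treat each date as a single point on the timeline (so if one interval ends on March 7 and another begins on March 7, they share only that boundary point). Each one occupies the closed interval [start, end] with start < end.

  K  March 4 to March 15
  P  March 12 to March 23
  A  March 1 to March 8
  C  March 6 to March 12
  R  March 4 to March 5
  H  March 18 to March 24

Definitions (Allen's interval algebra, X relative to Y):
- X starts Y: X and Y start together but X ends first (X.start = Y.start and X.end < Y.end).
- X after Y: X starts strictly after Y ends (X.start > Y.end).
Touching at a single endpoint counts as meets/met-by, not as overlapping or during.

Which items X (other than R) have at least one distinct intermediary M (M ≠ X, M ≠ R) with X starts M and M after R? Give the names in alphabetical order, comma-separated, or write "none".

none

Target R = [March 4, March 5].
Intermediaries M with M after R: C, H, P.
Via C — items with X starts C: none.
Via H — items with X starts H: none.
Via P — items with X starts P: none.
Union: none.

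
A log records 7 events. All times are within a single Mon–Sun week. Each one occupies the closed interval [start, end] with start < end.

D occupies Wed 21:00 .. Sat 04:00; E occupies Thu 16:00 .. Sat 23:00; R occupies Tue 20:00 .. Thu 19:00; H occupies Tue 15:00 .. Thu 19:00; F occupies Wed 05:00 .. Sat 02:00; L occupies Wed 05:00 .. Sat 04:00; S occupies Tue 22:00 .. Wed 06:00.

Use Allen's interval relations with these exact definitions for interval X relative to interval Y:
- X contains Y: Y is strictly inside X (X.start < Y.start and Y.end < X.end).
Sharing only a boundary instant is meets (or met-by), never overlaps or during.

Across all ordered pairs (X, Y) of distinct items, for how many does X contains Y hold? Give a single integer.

2

Checking all 42 ordered pairs for relation 'contains'; matching pairs in alphabetical order:
(H, S): H contains S ✓
(R, S): R contains S ✓
Count: 2.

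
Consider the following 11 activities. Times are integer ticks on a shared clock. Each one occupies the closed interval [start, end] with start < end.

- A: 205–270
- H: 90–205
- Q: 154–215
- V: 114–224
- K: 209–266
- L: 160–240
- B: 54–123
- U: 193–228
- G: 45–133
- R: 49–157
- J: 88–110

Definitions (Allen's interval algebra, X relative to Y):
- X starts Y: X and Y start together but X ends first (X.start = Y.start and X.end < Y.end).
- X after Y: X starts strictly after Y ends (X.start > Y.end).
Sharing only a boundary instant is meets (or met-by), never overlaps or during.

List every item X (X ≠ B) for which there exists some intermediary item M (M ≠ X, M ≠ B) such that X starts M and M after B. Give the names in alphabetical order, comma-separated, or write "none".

none

Target B = [54, 123].
Intermediaries M with M after B: A, K, L, Q, U.
Via A — items with X starts A: none.
Via K — items with X starts K: none.
Via L — items with X starts L: none.
Via Q — items with X starts Q: none.
Via U — items with X starts U: none.
Union: none.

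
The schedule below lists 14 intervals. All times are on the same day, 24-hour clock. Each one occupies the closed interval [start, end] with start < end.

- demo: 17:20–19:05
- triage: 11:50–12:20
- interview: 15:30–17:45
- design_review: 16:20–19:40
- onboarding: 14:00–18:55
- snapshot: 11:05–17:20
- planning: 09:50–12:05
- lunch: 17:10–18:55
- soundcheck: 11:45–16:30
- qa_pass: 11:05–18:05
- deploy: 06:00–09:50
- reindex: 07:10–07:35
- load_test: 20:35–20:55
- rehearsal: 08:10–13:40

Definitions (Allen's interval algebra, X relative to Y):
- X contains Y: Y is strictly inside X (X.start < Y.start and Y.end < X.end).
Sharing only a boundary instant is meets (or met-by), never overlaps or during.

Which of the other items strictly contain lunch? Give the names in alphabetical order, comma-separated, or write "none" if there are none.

Target lunch = [17:10, 18:55].
demo [17:20, 19:05] → overlapped-by → no.
deploy [06:00, 09:50] → before → no.
design_review [16:20, 19:40] → contains → yes.
interview [15:30, 17:45] → overlaps → no.
load_test [20:35, 20:55] → after → no.
onboarding [14:00, 18:55] → finished-by → no.
planning [09:50, 12:05] → before → no.
qa_pass [11:05, 18:05] → overlaps → no.
rehearsal [08:10, 13:40] → before → no.
reindex [07:10, 07:35] → before → no.
snapshot [11:05, 17:20] → overlaps → no.
soundcheck [11:45, 16:30] → before → no.
triage [11:50, 12:20] → before → no.
Result: design_review.

design_review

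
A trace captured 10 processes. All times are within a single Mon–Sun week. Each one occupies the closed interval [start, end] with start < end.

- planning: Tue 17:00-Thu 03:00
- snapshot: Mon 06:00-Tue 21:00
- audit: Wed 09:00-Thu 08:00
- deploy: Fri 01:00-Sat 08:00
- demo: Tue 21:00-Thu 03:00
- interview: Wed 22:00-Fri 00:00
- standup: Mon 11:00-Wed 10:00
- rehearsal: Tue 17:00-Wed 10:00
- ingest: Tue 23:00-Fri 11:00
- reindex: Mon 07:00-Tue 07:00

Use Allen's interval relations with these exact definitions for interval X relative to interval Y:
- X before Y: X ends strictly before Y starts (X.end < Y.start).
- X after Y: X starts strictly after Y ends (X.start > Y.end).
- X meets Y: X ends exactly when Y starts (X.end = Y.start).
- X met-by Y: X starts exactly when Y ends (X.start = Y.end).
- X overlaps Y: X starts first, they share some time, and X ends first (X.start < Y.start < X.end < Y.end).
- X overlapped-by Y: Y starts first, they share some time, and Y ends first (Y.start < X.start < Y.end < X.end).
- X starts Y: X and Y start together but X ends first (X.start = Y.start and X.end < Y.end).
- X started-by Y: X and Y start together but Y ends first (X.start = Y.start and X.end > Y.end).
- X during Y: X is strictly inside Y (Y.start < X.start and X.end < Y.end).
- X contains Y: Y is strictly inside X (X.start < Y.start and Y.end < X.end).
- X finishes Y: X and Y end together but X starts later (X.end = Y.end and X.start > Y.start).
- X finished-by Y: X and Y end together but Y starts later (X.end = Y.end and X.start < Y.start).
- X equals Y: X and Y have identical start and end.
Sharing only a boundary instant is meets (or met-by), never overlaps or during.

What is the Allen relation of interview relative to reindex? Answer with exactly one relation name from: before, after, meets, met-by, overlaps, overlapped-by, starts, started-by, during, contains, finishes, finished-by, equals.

after

interview = [Wed 22:00, Fri 00:00]; reindex = [Mon 07:00, Tue 07:00].
Compare endpoints: interview.start > reindex.start, interview.start > reindex.end, interview.end > reindex.start, interview.end > reindex.end.
That pattern is 'after'.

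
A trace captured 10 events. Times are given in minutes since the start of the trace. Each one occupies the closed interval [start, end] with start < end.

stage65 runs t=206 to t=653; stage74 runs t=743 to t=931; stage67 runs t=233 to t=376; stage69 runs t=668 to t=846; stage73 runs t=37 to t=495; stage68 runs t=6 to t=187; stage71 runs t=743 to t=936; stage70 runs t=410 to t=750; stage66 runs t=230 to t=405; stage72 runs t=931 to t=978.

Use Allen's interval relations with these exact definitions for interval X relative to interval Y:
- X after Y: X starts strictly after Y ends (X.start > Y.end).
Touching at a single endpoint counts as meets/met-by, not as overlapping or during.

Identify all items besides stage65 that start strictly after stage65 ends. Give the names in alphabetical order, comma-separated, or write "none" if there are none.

stage69, stage71, stage72, stage74

Target stage65 = [t=206, t=653].
stage66 [t=230, t=405] → during → no.
stage67 [t=233, t=376] → during → no.
stage68 [t=6, t=187] → before → no.
stage69 [t=668, t=846] → after → yes.
stage70 [t=410, t=750] → overlapped-by → no.
stage71 [t=743, t=936] → after → yes.
stage72 [t=931, t=978] → after → yes.
stage73 [t=37, t=495] → overlaps → no.
stage74 [t=743, t=931] → after → yes.
Result: stage69, stage71, stage72, stage74.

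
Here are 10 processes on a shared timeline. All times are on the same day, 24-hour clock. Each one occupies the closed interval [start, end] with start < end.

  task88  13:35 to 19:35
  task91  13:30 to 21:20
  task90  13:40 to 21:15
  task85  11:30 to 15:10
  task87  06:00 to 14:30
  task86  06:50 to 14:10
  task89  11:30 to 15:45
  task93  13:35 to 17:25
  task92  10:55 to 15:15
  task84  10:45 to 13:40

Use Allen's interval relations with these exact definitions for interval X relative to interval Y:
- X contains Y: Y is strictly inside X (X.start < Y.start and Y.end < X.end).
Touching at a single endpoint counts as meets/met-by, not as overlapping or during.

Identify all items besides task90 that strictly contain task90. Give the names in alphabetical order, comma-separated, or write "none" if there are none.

task91

Target task90 = [13:40, 21:15].
task84 [10:45, 13:40] → meets → no.
task85 [11:30, 15:10] → overlaps → no.
task86 [06:50, 14:10] → overlaps → no.
task87 [06:00, 14:30] → overlaps → no.
task88 [13:35, 19:35] → overlaps → no.
task89 [11:30, 15:45] → overlaps → no.
task91 [13:30, 21:20] → contains → yes.
task92 [10:55, 15:15] → overlaps → no.
task93 [13:35, 17:25] → overlaps → no.
Result: task91.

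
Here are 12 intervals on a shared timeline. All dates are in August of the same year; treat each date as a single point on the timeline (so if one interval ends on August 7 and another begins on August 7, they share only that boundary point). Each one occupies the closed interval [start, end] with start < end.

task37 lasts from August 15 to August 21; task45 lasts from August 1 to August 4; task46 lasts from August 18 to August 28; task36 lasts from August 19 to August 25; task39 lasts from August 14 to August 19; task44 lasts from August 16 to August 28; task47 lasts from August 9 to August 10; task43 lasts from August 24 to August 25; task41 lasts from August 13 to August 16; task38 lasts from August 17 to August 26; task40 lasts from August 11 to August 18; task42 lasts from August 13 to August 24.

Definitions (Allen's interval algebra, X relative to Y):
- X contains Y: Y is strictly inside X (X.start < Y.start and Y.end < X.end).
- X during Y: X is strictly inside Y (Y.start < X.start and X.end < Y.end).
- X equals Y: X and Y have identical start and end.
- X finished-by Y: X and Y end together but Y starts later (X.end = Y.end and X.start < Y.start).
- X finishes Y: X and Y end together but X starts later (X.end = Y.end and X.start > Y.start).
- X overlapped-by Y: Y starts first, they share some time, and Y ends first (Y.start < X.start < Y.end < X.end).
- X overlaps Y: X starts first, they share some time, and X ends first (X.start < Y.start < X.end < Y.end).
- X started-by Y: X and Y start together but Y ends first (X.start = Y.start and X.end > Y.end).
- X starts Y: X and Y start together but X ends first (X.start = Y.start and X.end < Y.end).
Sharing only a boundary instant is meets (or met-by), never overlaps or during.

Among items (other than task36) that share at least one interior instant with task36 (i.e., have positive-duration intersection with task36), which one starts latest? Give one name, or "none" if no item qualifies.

task43

Target task36 = [August 19, August 25].
task37 [August 15, August 21] → overlaps → candidate.
task38 [August 17, August 26] → contains → candidate.
task39 [August 14, August 19] → meets → excluded.
task40 [August 11, August 18] → before → excluded.
task41 [August 13, August 16] → before → excluded.
task42 [August 13, August 24] → overlaps → candidate.
task43 [August 24, August 25] → finishes → candidate.
task44 [August 16, August 28] → contains → candidate.
task45 [August 1, August 4] → before → excluded.
task46 [August 18, August 28] → contains → candidate.
task47 [August 9, August 10] → before → excluded.
Among candidates, latest start is August 24 → task43.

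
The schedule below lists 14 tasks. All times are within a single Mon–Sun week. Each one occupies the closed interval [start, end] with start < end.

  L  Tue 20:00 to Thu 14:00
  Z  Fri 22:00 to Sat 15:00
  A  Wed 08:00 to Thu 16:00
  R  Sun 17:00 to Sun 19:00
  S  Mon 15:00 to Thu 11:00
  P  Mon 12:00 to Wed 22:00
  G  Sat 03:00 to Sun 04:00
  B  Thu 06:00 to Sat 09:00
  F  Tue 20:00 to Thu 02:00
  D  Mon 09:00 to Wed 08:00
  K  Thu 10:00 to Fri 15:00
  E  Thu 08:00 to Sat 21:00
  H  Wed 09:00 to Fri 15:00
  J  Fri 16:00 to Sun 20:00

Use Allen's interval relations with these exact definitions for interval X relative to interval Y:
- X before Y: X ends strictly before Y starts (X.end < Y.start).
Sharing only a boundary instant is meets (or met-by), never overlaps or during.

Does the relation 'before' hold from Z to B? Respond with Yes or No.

No

Z = [Fri 22:00, Sat 15:00], B = [Thu 06:00, Sat 09:00].
Actual relation of Z to B: overlapped-by.
Asked whether 'before' holds → No.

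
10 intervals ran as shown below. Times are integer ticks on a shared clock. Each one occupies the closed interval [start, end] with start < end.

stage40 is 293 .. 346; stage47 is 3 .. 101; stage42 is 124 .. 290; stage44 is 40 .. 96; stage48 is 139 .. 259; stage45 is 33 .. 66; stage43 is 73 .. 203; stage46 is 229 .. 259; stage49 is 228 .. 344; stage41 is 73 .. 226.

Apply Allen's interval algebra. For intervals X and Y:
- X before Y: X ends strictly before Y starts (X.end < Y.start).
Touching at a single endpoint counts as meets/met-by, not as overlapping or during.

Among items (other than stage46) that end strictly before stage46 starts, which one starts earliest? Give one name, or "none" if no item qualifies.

stage47

Target stage46 = [229, 259].
stage40 [293, 346] → after → excluded.
stage41 [73, 226] → before → candidate.
stage42 [124, 290] → contains → excluded.
stage43 [73, 203] → before → candidate.
stage44 [40, 96] → before → candidate.
stage45 [33, 66] → before → candidate.
stage47 [3, 101] → before → candidate.
stage48 [139, 259] → finished-by → excluded.
stage49 [228, 344] → contains → excluded.
Among candidates, earliest start is 3 → stage47.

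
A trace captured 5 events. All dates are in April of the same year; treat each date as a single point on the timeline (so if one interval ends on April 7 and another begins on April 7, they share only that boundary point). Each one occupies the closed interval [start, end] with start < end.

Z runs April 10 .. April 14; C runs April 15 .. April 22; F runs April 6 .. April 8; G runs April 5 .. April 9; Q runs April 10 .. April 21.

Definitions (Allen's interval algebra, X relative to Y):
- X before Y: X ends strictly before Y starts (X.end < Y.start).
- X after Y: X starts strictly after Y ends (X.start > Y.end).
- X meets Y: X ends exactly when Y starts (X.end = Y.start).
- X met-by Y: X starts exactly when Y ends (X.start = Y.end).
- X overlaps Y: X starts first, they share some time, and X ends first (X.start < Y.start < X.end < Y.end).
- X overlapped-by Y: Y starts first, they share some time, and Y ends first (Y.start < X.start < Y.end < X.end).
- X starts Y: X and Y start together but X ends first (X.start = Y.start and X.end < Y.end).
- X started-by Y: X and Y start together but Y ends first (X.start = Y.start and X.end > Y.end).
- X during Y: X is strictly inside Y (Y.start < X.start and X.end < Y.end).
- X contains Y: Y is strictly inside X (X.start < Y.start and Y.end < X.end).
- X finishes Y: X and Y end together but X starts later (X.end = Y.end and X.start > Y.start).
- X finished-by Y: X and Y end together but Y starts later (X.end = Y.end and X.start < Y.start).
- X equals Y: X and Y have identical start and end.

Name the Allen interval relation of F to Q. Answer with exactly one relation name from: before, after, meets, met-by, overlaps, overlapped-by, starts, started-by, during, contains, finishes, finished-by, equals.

F = [April 6, April 8]; Q = [April 10, April 21].
Compare endpoints: F.start < Q.start, F.start < Q.end, F.end < Q.start, F.end < Q.end.
That pattern is 'before'.

before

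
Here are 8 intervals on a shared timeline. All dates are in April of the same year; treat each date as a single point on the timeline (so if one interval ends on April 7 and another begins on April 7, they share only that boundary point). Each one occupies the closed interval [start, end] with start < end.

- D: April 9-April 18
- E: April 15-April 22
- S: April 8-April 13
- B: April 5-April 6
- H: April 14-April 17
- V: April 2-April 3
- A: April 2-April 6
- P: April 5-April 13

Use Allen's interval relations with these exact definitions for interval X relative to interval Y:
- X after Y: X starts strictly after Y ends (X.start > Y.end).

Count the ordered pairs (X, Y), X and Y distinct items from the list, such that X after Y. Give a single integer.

Checking all 56 ordered pairs for relation 'after'; matching pairs in alphabetical order:
(B, V): B after V ✓
(D, A): D after A ✓
(D, B): D after B ✓
(D, V): D after V ✓
(E, A): E after A ✓
(E, B): E after B ✓
(E, P): E after P ✓
(E, S): E after S ✓
(E, V): E after V ✓
(H, A): H after A ✓
(H, B): H after B ✓
(H, P): H after P ✓
(H, S): H after S ✓
(H, V): H after V ✓
(P, V): P after V ✓
(S, A): S after A ✓
(S, B): S after B ✓
(S, V): S after V ✓
Count: 18.

18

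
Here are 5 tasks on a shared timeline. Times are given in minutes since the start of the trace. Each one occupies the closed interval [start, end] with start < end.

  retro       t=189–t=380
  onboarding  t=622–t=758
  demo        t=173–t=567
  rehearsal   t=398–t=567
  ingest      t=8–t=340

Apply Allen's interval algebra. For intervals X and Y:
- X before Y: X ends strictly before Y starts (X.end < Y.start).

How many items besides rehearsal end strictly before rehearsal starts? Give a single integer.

2

Target rehearsal = [t=398, t=567].
demo [t=173, t=567] → finished-by → no.
ingest [t=8, t=340] → before → counts.
onboarding [t=622, t=758] → after → no.
retro [t=189, t=380] → before → counts.
Total: 2.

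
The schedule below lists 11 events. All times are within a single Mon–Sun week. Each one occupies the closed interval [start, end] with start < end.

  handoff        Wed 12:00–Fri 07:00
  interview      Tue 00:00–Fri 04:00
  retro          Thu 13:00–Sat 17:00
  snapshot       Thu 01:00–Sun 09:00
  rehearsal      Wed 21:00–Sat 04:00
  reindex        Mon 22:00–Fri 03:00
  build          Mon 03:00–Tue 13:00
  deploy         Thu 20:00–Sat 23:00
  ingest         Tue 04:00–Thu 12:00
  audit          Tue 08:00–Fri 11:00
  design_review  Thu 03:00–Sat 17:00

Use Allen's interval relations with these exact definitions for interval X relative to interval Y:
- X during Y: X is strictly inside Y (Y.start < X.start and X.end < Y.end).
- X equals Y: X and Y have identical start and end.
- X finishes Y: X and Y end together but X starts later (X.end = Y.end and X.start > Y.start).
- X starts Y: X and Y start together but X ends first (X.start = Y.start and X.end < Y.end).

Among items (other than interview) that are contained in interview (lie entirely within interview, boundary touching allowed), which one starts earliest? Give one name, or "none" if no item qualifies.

Target interview = [Tue 00:00, Fri 04:00].
audit [Tue 08:00, Fri 11:00] → overlapped-by → excluded.
build [Mon 03:00, Tue 13:00] → overlaps → excluded.
deploy [Thu 20:00, Sat 23:00] → overlapped-by → excluded.
design_review [Thu 03:00, Sat 17:00] → overlapped-by → excluded.
handoff [Wed 12:00, Fri 07:00] → overlapped-by → excluded.
ingest [Tue 04:00, Thu 12:00] → during → candidate.
rehearsal [Wed 21:00, Sat 04:00] → overlapped-by → excluded.
reindex [Mon 22:00, Fri 03:00] → overlaps → excluded.
retro [Thu 13:00, Sat 17:00] → overlapped-by → excluded.
snapshot [Thu 01:00, Sun 09:00] → overlapped-by → excluded.
Among candidates, earliest start is Tue 04:00 → ingest.

ingest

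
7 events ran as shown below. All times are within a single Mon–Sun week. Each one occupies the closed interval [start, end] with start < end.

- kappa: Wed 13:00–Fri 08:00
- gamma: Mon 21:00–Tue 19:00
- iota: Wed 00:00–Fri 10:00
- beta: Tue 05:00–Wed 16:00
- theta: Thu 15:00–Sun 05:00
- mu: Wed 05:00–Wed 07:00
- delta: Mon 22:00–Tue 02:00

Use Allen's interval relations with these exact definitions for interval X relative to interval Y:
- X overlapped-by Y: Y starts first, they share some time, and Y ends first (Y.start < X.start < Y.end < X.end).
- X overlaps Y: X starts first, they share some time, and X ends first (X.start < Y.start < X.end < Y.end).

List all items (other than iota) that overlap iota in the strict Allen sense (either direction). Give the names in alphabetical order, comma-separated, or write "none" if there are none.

beta, theta

Target iota = [Wed 00:00, Fri 10:00].
beta [Tue 05:00, Wed 16:00] → overlaps → yes.
delta [Mon 22:00, Tue 02:00] → before → no.
gamma [Mon 21:00, Tue 19:00] → before → no.
kappa [Wed 13:00, Fri 08:00] → during → no.
mu [Wed 05:00, Wed 07:00] → during → no.
theta [Thu 15:00, Sun 05:00] → overlapped-by → yes.
Result: beta, theta.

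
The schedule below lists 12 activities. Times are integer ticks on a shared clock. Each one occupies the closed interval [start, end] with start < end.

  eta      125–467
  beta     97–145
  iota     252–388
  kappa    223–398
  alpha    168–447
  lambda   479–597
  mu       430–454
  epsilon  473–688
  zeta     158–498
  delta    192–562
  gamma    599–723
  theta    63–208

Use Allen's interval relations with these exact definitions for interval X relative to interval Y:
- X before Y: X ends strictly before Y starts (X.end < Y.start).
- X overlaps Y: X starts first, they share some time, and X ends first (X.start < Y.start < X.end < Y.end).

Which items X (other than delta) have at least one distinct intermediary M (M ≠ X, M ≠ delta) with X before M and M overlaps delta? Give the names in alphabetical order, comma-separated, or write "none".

Target delta = [192, 562].
Intermediaries M with M overlaps delta: alpha, eta, theta, zeta.
Via alpha — items with X before alpha: beta.
Via eta — items with X before eta: none.
Via theta — items with X before theta: none.
Via zeta — items with X before zeta: beta.
Union: beta.

beta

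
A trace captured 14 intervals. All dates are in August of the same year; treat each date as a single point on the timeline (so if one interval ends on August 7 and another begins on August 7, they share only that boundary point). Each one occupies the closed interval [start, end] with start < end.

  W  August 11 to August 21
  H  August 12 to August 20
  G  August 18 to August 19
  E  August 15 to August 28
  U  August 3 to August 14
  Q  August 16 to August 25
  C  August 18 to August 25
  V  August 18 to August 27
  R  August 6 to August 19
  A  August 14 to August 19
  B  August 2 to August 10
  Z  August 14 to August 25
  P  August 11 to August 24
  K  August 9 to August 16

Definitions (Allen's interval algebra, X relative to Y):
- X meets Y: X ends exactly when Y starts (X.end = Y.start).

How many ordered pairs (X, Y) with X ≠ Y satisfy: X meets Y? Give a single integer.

3

Checking all 182 ordered pairs for relation 'meets'; matching pairs in alphabetical order:
(K, Q): K meets Q ✓
(U, A): U meets A ✓
(U, Z): U meets Z ✓
Count: 3.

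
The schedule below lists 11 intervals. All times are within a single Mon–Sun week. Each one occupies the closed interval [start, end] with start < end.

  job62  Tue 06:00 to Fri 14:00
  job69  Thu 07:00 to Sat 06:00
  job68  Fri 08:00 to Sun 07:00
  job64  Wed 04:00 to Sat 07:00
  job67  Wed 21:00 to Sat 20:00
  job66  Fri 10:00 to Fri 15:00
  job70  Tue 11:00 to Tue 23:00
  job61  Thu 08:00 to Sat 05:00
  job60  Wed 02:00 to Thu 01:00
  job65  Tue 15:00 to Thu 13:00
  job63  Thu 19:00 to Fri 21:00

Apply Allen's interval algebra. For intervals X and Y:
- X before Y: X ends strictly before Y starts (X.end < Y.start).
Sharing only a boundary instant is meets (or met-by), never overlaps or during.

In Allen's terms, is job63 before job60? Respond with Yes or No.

job63 = [Thu 19:00, Fri 21:00], job60 = [Wed 02:00, Thu 01:00].
Actual relation of job63 to job60: after.
Asked whether 'before' holds → No.

No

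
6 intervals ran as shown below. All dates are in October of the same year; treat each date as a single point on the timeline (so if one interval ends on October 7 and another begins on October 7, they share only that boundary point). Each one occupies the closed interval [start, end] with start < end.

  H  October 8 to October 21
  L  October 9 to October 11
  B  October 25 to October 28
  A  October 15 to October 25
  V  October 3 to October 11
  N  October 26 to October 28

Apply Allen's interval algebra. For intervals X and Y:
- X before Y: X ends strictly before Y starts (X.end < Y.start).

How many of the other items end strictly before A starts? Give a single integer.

2

Target A = [October 15, October 25].
B [October 25, October 28] → met-by → no.
H [October 8, October 21] → overlaps → no.
L [October 9, October 11] → before → counts.
N [October 26, October 28] → after → no.
V [October 3, October 11] → before → counts.
Total: 2.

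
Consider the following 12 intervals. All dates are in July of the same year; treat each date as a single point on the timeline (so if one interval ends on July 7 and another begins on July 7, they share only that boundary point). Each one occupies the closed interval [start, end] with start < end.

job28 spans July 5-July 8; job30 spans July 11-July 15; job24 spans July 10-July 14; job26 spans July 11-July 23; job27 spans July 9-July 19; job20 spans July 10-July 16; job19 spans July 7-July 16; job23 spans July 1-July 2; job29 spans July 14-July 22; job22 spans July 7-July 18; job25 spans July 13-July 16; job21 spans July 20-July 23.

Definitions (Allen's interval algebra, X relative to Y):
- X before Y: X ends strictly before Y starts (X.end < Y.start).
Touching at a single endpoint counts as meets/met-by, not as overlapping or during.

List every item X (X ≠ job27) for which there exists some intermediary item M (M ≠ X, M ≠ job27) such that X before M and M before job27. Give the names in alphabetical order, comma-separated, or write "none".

Target job27 = [July 9, July 19].
Intermediaries M with M before job27: job23, job28.
Via job23 — items with X before job23: none.
Via job28 — items with X before job28: job23.
Union: job23.

job23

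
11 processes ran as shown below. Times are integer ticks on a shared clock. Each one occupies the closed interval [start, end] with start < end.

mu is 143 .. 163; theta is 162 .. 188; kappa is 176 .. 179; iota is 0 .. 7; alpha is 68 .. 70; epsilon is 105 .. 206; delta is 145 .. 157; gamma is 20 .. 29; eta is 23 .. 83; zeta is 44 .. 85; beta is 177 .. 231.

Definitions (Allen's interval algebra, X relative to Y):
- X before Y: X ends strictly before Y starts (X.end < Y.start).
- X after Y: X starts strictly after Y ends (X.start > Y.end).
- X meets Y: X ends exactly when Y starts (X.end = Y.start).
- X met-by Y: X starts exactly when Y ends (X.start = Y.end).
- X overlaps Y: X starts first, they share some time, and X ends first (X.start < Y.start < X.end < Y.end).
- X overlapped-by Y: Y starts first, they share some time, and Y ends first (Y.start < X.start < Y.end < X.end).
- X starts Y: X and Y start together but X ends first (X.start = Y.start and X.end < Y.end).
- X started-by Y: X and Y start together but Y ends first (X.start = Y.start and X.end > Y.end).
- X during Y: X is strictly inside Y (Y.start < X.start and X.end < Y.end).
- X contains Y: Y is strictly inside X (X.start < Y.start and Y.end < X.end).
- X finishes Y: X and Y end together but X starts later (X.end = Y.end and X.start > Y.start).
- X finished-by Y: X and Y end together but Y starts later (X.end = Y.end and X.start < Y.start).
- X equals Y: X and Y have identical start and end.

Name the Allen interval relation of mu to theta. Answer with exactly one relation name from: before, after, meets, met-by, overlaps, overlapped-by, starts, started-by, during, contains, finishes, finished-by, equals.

mu = [143, 163]; theta = [162, 188].
Compare endpoints: mu.start < theta.start, mu.start < theta.end, mu.end > theta.start, mu.end < theta.end.
That pattern is 'overlaps'.

overlaps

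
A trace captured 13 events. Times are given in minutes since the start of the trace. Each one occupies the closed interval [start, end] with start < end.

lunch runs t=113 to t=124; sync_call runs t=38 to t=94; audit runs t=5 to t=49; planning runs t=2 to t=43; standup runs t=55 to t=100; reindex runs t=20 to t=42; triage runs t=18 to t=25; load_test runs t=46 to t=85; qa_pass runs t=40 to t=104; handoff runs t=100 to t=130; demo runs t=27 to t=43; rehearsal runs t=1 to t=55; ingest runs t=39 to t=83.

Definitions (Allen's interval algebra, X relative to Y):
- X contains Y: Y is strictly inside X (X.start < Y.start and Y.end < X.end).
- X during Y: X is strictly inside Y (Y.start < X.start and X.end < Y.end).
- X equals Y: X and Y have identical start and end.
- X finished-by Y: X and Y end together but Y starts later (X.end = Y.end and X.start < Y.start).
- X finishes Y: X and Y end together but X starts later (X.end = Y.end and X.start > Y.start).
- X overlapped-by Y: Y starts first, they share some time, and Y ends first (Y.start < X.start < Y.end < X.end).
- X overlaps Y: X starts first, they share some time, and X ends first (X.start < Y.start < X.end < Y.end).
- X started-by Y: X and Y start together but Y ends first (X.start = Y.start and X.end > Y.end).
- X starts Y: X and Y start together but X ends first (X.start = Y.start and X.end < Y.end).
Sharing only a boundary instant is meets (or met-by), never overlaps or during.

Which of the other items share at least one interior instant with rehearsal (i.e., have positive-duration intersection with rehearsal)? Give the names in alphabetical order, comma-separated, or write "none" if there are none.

Target rehearsal = [t=1, t=55].
audit [t=5, t=49] → during → yes.
demo [t=27, t=43] → during → yes.
handoff [t=100, t=130] → after → no.
ingest [t=39, t=83] → overlapped-by → yes.
load_test [t=46, t=85] → overlapped-by → yes.
lunch [t=113, t=124] → after → no.
planning [t=2, t=43] → during → yes.
qa_pass [t=40, t=104] → overlapped-by → yes.
reindex [t=20, t=42] → during → yes.
standup [t=55, t=100] → met-by → no.
sync_call [t=38, t=94] → overlapped-by → yes.
triage [t=18, t=25] → during → yes.
Result: audit, demo, ingest, load_test, planning, qa_pass, reindex, sync_call, triage.

audit, demo, ingest, load_test, planning, qa_pass, reindex, sync_call, triage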